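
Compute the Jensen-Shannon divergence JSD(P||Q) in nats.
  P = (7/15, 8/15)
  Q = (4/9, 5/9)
0.0002 nats

Jensen-Shannon divergence is:
JSD(P||Q) = 0.5 × D_KL(P||M) + 0.5 × D_KL(Q||M)
where M = 0.5 × (P + Q) is the mixture distribution.

M = 0.5 × (7/15, 8/15) + 0.5 × (4/9, 5/9) = (0.455556, 0.544444)

D_KL(P||M) = 0.0002 nats
D_KL(Q||M) = 0.0002 nats

JSD(P||Q) = 0.5 × 0.0002 + 0.5 × 0.0002 = 0.0002 nats

Unlike KL divergence, JSD is symmetric and bounded: 0 ≤ JSD ≤ log(2).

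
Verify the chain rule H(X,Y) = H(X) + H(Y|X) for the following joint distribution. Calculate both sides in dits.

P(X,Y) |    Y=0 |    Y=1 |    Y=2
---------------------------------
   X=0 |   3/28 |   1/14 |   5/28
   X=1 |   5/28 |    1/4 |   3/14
H(X,Y) = 0.7469, H(X) = 0.2831, H(Y|X) = 0.4638 (all in dits)

Chain rule: H(X,Y) = H(X) + H(Y|X)

Left side — joint entropy directly:
H(X,Y) = -Σ p(x,y) log p(x,y) = 0.7469 dits

Right side — compute H(Y|X) from the conditional distributions:
P(X) = (5/14, 9/14), so H(X) = 0.2831 dits
H(Y|X) = Σ_x P(X=x) · H(Y|X=x):
  P(Y|X=0) = (3/10, 1/5, 1/2), H(Y|X=0) = 0.4472, weight P(X=0) = 5/14
  P(Y|X=1) = (5/18, 7/18, 1/3), H(Y|X=1) = 0.4731, weight P(X=1) = 9/14
H(Y|X) = 0.4638 dits

H(X) + H(Y|X) = 0.2831 + 0.4638 = 0.7469 dits

Both sides equal 0.7469 dits. ✓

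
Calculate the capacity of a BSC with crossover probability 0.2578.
0.1766 bits

For a binary symmetric channel (BSC) with error probability p:
Capacity C = 1 - H(p) bits per symbol

where H(p) = -p log₂(p) - (1-p) log₂(1-p) is the binary entropy function.

H(0.2578) = 0.8234 bits
C = 1 - 0.8234 = 0.1766 bits per symbol

This means we can reliably transmit up to 0.1766 bits of information per channel use.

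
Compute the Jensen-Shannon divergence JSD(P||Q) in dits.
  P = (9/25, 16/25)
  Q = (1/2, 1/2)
0.0044 dits

Jensen-Shannon divergence is:
JSD(P||Q) = 0.5 × D_KL(P||M) + 0.5 × D_KL(Q||M)
where M = 0.5 × (P + Q) is the mixture distribution.

M = 0.5 × (9/25, 16/25) + 0.5 × (1/2, 1/2) = (0.43, 0.57)

D_KL(P||M) = 0.0044 dits
D_KL(Q||M) = 0.0043 dits

JSD(P||Q) = 0.5 × 0.0044 + 0.5 × 0.0043 = 0.0044 dits

Unlike KL divergence, JSD is symmetric and bounded: 0 ≤ JSD ≤ log(2).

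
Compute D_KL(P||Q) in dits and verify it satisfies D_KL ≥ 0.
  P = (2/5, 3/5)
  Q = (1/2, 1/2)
0.0087 dits

KL divergence satisfies the Gibbs inequality: D_KL(P||Q) ≥ 0 for all distributions P, Q.

D_KL(P||Q) = Σ p(x) log(p(x)/q(x))
Term by term:
  x=0: 2/5 × log_10[(2/5)/(1/2)] = -0.0388
  x=1: 3/5 × log_10[(3/5)/(1/2)] = 0.0475
D_KL(P||Q) = 0.0087 dits

D_KL(P||Q) = 0.0087 ≥ 0 ✓

This non-negativity is a fundamental property: relative entropy cannot be negative because it measures how different Q is from P.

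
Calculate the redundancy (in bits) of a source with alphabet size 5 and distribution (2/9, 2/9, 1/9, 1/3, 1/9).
0.1248 bits

Redundancy measures how far a source is from maximum entropy:
R = H_max - H(X)

Maximum entropy for 5 symbols: H_max = log_2(5) = 2.3219 bits
Actual entropy: H(X) = 2.1972 bits
Redundancy: R = 2.3219 - 2.1972 = 0.1248 bits

This redundancy represents potential for compression: the source could be compressed by 0.1248 bits per symbol.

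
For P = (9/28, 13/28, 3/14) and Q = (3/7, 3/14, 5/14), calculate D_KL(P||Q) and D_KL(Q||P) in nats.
D_KL(P||Q) = 0.1570, D_KL(Q||P) = 0.1400

KL divergence is not symmetric: D_KL(P||Q) ≠ D_KL(Q||P) in general.

D_KL(P||Q) = 0.1570 nats
D_KL(Q||P) = 0.1400 nats

No, they are not equal!

This asymmetry is why KL divergence is not a true distance metric.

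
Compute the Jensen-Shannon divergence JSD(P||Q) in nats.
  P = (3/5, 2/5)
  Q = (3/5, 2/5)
0.0000 nats

Jensen-Shannon divergence is:
JSD(P||Q) = 0.5 × D_KL(P||M) + 0.5 × D_KL(Q||M)
where M = 0.5 × (P + Q) is the mixture distribution.

M = 0.5 × (3/5, 2/5) + 0.5 × (3/5, 2/5) = (3/5, 2/5)

D_KL(P||M) = 0.0000 nats
D_KL(Q||M) = 0.0000 nats

JSD(P||Q) = 0.5 × 0.0000 + 0.5 × 0.0000 = 0.0000 nats

Unlike KL divergence, JSD is symmetric and bounded: 0 ≤ JSD ≤ log(2).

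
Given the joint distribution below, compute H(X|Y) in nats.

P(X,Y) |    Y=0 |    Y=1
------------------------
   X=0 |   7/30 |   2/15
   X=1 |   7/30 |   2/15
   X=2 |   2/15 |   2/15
1.0807 nats

Using the chain rule: H(X|Y) = H(X,Y) - H(Y)

First, compute H(X,Y) = 1.7537 nats

Marginal P(Y) = (3/5, 2/5)
H(Y) = 0.6730 nats

H(X|Y) = H(X,Y) - H(Y) = 1.7537 - 0.6730 = 1.0807 nats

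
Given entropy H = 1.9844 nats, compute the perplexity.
7.2747

Perplexity is e^H (or exp(H) for natural log).

H = 1.9844 nats
Perplexity = e^1.9844 = 7.2747

Interpretation: The model's uncertainty is equivalent to choosing uniformly among 7.3 options.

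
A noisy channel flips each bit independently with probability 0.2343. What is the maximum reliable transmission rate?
0.2146 bits

For a binary symmetric channel (BSC) with error probability p:
Capacity C = 1 - H(p) bits per symbol

where H(p) = -p log₂(p) - (1-p) log₂(1-p) is the binary entropy function.

H(0.2343) = 0.7854 bits
C = 1 - 0.7854 = 0.2146 bits per symbol

This means we can reliably transmit up to 0.2146 bits of information per channel use.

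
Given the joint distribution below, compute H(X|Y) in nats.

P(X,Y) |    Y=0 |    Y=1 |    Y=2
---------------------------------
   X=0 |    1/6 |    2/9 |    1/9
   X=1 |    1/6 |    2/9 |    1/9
0.6931 nats

Using the chain rule: H(X|Y) = H(X,Y) - H(Y)

First, compute H(X,Y) = 1.7540 nats

Marginal P(Y) = (1/3, 4/9, 2/9)
H(Y) = 1.0609 nats

H(X|Y) = H(X,Y) - H(Y) = 1.7540 - 1.0609 = 0.6931 nats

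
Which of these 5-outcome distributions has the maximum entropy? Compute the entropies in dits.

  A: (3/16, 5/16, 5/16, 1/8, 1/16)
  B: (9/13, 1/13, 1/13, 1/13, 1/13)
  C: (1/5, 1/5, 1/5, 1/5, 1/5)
C

For a discrete distribution over n outcomes, entropy is maximized by the uniform distribution.

Computing entropies:
H(A) = 0.6402 dits
H(B) = 0.4533 dits
H(C) = 0.6990 dits

The uniform distribution (where all probabilities equal 1/5) achieves the maximum entropy of log_10(5) = 0.6990 dits.

Distribution C has the highest entropy.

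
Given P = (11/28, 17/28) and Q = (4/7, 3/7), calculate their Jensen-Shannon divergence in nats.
0.0161 nats

Jensen-Shannon divergence is:
JSD(P||Q) = 0.5 × D_KL(P||M) + 0.5 × D_KL(Q||M)
where M = 0.5 × (P + Q) is the mixture distribution.

M = 0.5 × (11/28, 17/28) + 0.5 × (4/7, 3/7) = (0.482143, 0.517857)

D_KL(P||M) = 0.0161 nats
D_KL(Q||M) = 0.0160 nats

JSD(P||Q) = 0.5 × 0.0161 + 0.5 × 0.0160 = 0.0161 nats

Unlike KL divergence, JSD is symmetric and bounded: 0 ≤ JSD ≤ log(2).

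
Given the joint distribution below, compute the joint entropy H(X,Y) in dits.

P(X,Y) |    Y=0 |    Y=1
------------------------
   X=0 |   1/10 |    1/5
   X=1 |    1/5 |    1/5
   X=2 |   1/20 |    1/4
0.7349 dits

Joint entropy is H(X,Y) = -Σ_{x,y} p(x,y) log p(x,y).

Summing over all non-zero entries:
H(X,Y) = -[1/10·log_10(1/10) + 1/5·log_10(1/5) + 1/5·log_10(1/5) + 1/5·log_10(1/5) + 1/20·log_10(1/20) + 1/4·log_10(1/4)]
H(X,Y) = 0.7349 dits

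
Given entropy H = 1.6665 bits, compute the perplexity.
3.1744

Perplexity is 2^H (or exp(H) for natural log).

H = 1.6665 bits
Perplexity = 2^1.6665 = 3.1744

Interpretation: The model's uncertainty is equivalent to choosing uniformly among 3.2 options.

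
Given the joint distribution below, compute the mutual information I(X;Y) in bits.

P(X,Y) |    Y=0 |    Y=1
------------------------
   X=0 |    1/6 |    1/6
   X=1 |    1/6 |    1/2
0.0441 bits

Mutual information: I(X;Y) = H(X) + H(Y) - H(X,Y)

Marginals:
P(X) = (1/3, 2/3), H(X) = 0.9183 bits
P(Y) = (1/3, 2/3), H(Y) = 0.9183 bits

Joint entropy: H(X,Y) = 1.7925 bits

I(X;Y) = 0.9183 + 0.9183 - 1.7925 = 0.0441 bits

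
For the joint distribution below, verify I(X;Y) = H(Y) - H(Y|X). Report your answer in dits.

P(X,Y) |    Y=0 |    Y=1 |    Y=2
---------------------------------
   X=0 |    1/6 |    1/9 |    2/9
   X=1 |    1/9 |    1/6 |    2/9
I(X;Y) = 0.0049 dits

Mutual information has multiple equivalent forms:
- I(X;Y) = H(X) - H(X|Y)
- I(X;Y) = H(Y) - H(Y|X)
- I(X;Y) = H(X) + H(Y) - H(X,Y)

Computing all quantities:
H(X) = 0.3010, H(Y) = 0.4656, H(X,Y) = 0.7618
H(X|Y) = 0.2962, H(Y|X) = 0.4607

Verification:
H(X) - H(X|Y) = 0.3010 - 0.2962 = 0.0049
H(Y) - H(Y|X) = 0.4656 - 0.4607 = 0.0049
H(X) + H(Y) - H(X,Y) = 0.3010 + 0.4656 - 0.7618 = 0.0049

All forms give I(X;Y) = 0.0049 dits. ✓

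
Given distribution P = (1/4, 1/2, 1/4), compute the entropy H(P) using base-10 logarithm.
0.4515 dits

Shannon entropy is H(X) = -Σ p(x) log p(x).

For P = (1/4, 1/2, 1/4):
H = -1/4 × log_10(1/4) -1/2 × log_10(1/2) -1/4 × log_10(1/4)
H = 0.4515 dits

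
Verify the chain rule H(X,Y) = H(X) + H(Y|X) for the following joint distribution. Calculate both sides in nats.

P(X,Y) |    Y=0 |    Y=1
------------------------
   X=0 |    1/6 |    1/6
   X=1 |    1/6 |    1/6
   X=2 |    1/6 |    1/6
H(X,Y) = 1.7918, H(X) = 1.0986, H(Y|X) = 0.6931 (all in nats)

Chain rule: H(X,Y) = H(X) + H(Y|X)

Left side — joint entropy directly:
H(X,Y) = -Σ p(x,y) log p(x,y) = 1.7918 nats

Right side — compute H(Y|X) from the conditional distributions:
P(X) = (1/3, 1/3, 1/3), so H(X) = 1.0986 nats
H(Y|X) = Σ_x P(X=x) · H(Y|X=x):
  P(Y|X=0) = (1/2, 1/2), H(Y|X=0) = 0.6931, weight P(X=0) = 1/3
  P(Y|X=1) = (1/2, 1/2), H(Y|X=1) = 0.6931, weight P(X=1) = 1/3
  P(Y|X=2) = (1/2, 1/2), H(Y|X=2) = 0.6931, weight P(X=2) = 1/3
H(Y|X) = 0.6931 nats

H(X) + H(Y|X) = 1.0986 + 0.6931 = 1.7918 nats

Both sides equal 1.7918 nats. ✓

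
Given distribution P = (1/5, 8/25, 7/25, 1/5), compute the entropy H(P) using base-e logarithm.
1.3648 nats

Shannon entropy is H(X) = -Σ p(x) log p(x).

For P = (1/5, 8/25, 7/25, 1/5):
H = -1/5 × log_e(1/5) -8/25 × log_e(8/25) -7/25 × log_e(7/25) -1/5 × log_e(1/5)
H = 1.3648 nats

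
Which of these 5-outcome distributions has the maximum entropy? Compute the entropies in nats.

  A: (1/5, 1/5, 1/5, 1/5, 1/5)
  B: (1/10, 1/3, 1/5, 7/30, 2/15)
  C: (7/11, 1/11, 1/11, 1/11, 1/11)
A

For a discrete distribution over n outcomes, entropy is maximized by the uniform distribution.

Computing entropies:
H(A) = 1.6094 nats
H(B) = 1.5266 nats
H(C) = 1.1596 nats

The uniform distribution (where all probabilities equal 1/5) achieves the maximum entropy of log_e(5) = 1.6094 nats.

Distribution A has the highest entropy.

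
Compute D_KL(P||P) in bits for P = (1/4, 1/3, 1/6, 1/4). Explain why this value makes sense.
0.0000 bits

KL divergence satisfies the Gibbs inequality: D_KL(P||Q) ≥ 0 for all distributions P, Q.

D_KL(P||Q) = Σ p(x) log(p(x)/q(x))
Each term is p(x) × log_2(p(x)/p(x)) = p(x) × log_2(1) = 0, so the sum is 0.
D_KL(P||Q) = 0.0000 bits

When P = Q, the KL divergence is exactly 0, as there is no 'divergence' between identical distributions.

This non-negativity is a fundamental property: relative entropy cannot be negative because it measures how different Q is from P.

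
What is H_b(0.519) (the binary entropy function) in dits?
0.3007 dits

The binary entropy function is:
H(p) = -p log(p) - (1-p) log(1-p)

H(0.519) = -0.519 × log_10(0.519) - 0.481 × log_10(0.481)
H(0.519) = 0.3007 dits

Note: Binary entropy is maximized at p=0.5 (H=1 bit) and minimized at p=0 or p=1 (H=0).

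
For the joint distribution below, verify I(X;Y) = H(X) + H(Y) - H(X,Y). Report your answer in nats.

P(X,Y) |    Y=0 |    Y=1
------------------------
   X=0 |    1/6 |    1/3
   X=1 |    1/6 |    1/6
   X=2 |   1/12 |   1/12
I(X;Y) = 0.0144 nats

Mutual information has multiple equivalent forms:
- I(X;Y) = H(X) - H(X|Y)
- I(X;Y) = H(Y) - H(Y|X)
- I(X;Y) = H(X) + H(Y) - H(X,Y)

Computing all quantities:
H(X) = 1.0114, H(Y) = 0.6792, H(X,Y) = 1.6762
H(X|Y) = 0.9970, H(Y|X) = 0.6648

Verification:
H(X) - H(X|Y) = 1.0114 - 0.9970 = 0.0144
H(Y) - H(Y|X) = 0.6792 - 0.6648 = 0.0144
H(X) + H(Y) - H(X,Y) = 1.0114 + 0.6792 - 1.6762 = 0.0144

All forms give I(X;Y) = 0.0144 nats. ✓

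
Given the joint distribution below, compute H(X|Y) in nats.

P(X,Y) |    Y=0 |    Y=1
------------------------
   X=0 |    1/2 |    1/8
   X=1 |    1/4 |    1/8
0.6507 nats

Using the chain rule: H(X|Y) = H(X,Y) - H(Y)

First, compute H(X,Y) = 1.2130 nats

Marginal P(Y) = (3/4, 1/4)
H(Y) = 0.5623 nats

H(X|Y) = H(X,Y) - H(Y) = 1.2130 - 0.5623 = 0.6507 nats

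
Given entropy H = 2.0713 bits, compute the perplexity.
4.2027

Perplexity is 2^H (or exp(H) for natural log).

H = 2.0713 bits
Perplexity = 2^2.0713 = 4.2027

Interpretation: The model's uncertainty is equivalent to choosing uniformly among 4.2 options.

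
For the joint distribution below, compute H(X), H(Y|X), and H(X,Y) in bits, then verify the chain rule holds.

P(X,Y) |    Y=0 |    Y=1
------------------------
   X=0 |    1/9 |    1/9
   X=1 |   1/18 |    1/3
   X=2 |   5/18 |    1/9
H(X,Y) = 2.3300, H(X) = 1.5420, H(Y|X) = 0.7880 (all in bits)

Chain rule: H(X,Y) = H(X) + H(Y|X)

Left side — joint entropy directly:
H(X,Y) = -Σ p(x,y) log p(x,y) = 2.3300 bits

Right side — compute H(Y|X) from the conditional distributions:
P(X) = (2/9, 7/18, 7/18), so H(X) = 1.5420 bits
H(Y|X) = Σ_x P(X=x) · H(Y|X=x):
  P(Y|X=0) = (1/2, 1/2), H(Y|X=0) = 1.0000, weight P(X=0) = 2/9
  P(Y|X=1) = (1/7, 6/7), H(Y|X=1) = 0.5917, weight P(X=1) = 7/18
  P(Y|X=2) = (5/7, 2/7), H(Y|X=2) = 0.8631, weight P(X=2) = 7/18
H(Y|X) = 0.7880 bits

H(X) + H(Y|X) = 1.5420 + 0.7880 = 2.3300 bits

Both sides equal 2.3300 bits. ✓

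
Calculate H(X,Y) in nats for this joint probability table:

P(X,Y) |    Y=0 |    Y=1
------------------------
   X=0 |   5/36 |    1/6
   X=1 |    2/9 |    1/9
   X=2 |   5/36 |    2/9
1.7596 nats

Joint entropy is H(X,Y) = -Σ_{x,y} p(x,y) log p(x,y).

Summing over all non-zero entries:
H(X,Y) = -[5/36·log_e(5/36) + 1/6·log_e(1/6) + 2/9·log_e(2/9) + 1/9·log_e(1/9) + 5/36·log_e(5/36) + 2/9·log_e(2/9)]
H(X,Y) = 1.7596 nats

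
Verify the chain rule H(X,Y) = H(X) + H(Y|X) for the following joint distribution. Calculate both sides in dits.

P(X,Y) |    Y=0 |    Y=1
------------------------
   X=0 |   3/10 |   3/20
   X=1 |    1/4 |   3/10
H(X,Y) = 0.5878, H(X) = 0.2989, H(Y|X) = 0.2890 (all in dits)

Chain rule: H(X,Y) = H(X) + H(Y|X)

Left side — joint entropy directly:
H(X,Y) = -Σ p(x,y) log p(x,y) = 0.5878 dits

Right side — compute H(Y|X) from the conditional distributions:
P(X) = (9/20, 11/20), so H(X) = 0.2989 dits
H(Y|X) = Σ_x P(X=x) · H(Y|X=x):
  P(Y|X=0) = (2/3, 1/3), H(Y|X=0) = 0.2764, weight P(X=0) = 9/20
  P(Y|X=1) = (5/11, 6/11), H(Y|X=1) = 0.2992, weight P(X=1) = 11/20
H(Y|X) = 0.2890 dits

H(X) + H(Y|X) = 0.2989 + 0.2890 = 0.5878 dits

Both sides equal 0.5878 dits. ✓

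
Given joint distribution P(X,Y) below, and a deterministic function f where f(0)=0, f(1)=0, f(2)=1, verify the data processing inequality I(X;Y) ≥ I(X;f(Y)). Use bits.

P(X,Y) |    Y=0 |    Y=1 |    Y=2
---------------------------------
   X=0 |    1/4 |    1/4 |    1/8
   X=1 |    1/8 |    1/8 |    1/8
I(X;Y) = 0.0157, I(X;f(Y)) = 0.0157, inequality holds: 0.0157 ≥ 0.0157

Data Processing Inequality: For any Markov chain X → Y → Z, we have I(X;Y) ≥ I(X;Z).

Here Z = f(Y) is a deterministic function of Y, forming X → Y → Z.

Original I(X;Y) = 0.0157 bits

After applying f:
P(X,Z) where Z=f(Y):
- P(X,Z=0) = P(X,Y=0) + P(X,Y=1)
- P(X,Z=1) = P(X,Y=2)

I(X;Z) = I(X;f(Y)) = 0.0157 bits

Verification: 0.0157 ≥ 0.0157 ✓

Information cannot be created by processing; the function f can only lose information about X.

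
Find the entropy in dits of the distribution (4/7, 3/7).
0.2966 dits

Shannon entropy is H(X) = -Σ p(x) log p(x).

For P = (4/7, 3/7):
H = -4/7 × log_10(4/7) -3/7 × log_10(3/7)
H = 0.2966 dits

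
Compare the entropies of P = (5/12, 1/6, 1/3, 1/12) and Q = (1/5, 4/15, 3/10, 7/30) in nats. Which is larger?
Q

Computing entropies in nats:
H(P) = 1.2367
H(Q) = 1.3751

Distribution Q has higher entropy.

Intuition: The distribution closer to uniform (more spread out) has higher entropy.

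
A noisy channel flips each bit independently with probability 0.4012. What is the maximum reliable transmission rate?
0.0284 bits

For a binary symmetric channel (BSC) with error probability p:
Capacity C = 1 - H(p) bits per symbol

where H(p) = -p log₂(p) - (1-p) log₂(1-p) is the binary entropy function.

H(0.4012) = 0.9716 bits
C = 1 - 0.9716 = 0.0284 bits per symbol

This means we can reliably transmit up to 0.0284 bits of information per channel use.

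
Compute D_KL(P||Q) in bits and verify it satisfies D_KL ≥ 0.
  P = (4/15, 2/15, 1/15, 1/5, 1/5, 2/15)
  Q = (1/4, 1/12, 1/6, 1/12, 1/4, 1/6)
0.1724 bits

KL divergence satisfies the Gibbs inequality: D_KL(P||Q) ≥ 0 for all distributions P, Q.

D_KL(P||Q) = Σ p(x) log(p(x)/q(x))
Term by term:
  x=0: 4/15 × log_2[(4/15)/(1/4)] = 0.0248
  x=1: 2/15 × log_2[(2/15)/(1/12)] = 0.0904
  x=2: 1/15 × log_2[(1/15)/(1/6)] = -0.0881
  x=3: 1/5 × log_2[(1/5)/(1/12)] = 0.2526
  x=4: 1/5 × log_2[(1/5)/(1/4)] = -0.0644
  x=5: 2/15 × log_2[(2/15)/(1/6)] = -0.0429
D_KL(P||Q) = 0.1724 bits

D_KL(P||Q) = 0.1724 ≥ 0 ✓

This non-negativity is a fundamental property: relative entropy cannot be negative because it measures how different Q is from P.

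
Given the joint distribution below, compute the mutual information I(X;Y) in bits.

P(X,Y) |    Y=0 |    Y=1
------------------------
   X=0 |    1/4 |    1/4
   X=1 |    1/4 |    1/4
0.0000 bits

Mutual information: I(X;Y) = H(X) + H(Y) - H(X,Y)

Marginals:
P(X) = (1/2, 1/2), H(X) = 1.0000 bits
P(Y) = (1/2, 1/2), H(Y) = 1.0000 bits

Joint entropy: H(X,Y) = 2.0000 bits

I(X;Y) = 1.0000 + 1.0000 - 2.0000 = 0.0000 bits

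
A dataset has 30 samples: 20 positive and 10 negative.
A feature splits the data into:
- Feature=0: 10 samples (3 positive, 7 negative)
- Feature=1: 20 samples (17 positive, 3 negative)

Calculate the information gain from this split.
0.2180 bits

Information Gain = H(Y) - H(Y|Feature)

Before split:
P(positive) = 20/30 = 0.6667
H(Y) = 0.9183 bits

After split:
Feature=0: H = 0.8813 bits (weight = 10/30)
Feature=1: H = 0.6098 bits (weight = 20/30)
H(Y|Feature) = (10/30)×0.8813 + (20/30)×0.6098 = 0.7003 bits

Information Gain = 0.9183 - 0.7003 = 0.2180 bits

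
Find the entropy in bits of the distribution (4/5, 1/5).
0.7219 bits

Shannon entropy is H(X) = -Σ p(x) log p(x).

For P = (4/5, 1/5):
H = -4/5 × log_2(4/5) -1/5 × log_2(1/5)
H = 0.7219 bits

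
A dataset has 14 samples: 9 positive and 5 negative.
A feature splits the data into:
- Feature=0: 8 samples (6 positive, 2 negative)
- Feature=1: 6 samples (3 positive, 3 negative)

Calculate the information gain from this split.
0.0481 bits

Information Gain = H(Y) - H(Y|Feature)

Before split:
P(positive) = 9/14 = 0.6429
H(Y) = 0.9403 bits

After split:
Feature=0: H = 0.8113 bits (weight = 8/14)
Feature=1: H = 1.0000 bits (weight = 6/14)
H(Y|Feature) = (8/14)×0.8113 + (6/14)×1.0000 = 0.8922 bits

Information Gain = 0.9403 - 0.8922 = 0.0481 bits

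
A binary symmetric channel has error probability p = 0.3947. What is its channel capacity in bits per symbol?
0.0322 bits

For a binary symmetric channel (BSC) with error probability p:
Capacity C = 1 - H(p) bits per symbol

where H(p) = -p log₂(p) - (1-p) log₂(1-p) is the binary entropy function.

H(0.3947) = 0.9678 bits
C = 1 - 0.9678 = 0.0322 bits per symbol

This means we can reliably transmit up to 0.0322 bits of information per channel use.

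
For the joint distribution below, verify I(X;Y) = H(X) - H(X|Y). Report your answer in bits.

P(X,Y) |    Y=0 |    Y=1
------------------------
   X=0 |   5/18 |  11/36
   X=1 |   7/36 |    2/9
I(X;Y) = 0.0001 bits

Mutual information has multiple equivalent forms:
- I(X;Y) = H(X) - H(X|Y)
- I(X;Y) = H(Y) - H(Y|X)
- I(X;Y) = H(X) + H(Y) - H(X,Y)

Computing all quantities:
H(X) = 0.9799, H(Y) = 0.9978, H(X,Y) = 1.9776
H(X|Y) = 0.9798, H(Y|X) = 0.9977

Verification:
H(X) - H(X|Y) = 0.9799 - 0.9798 = 0.0001
H(Y) - H(Y|X) = 0.9978 - 0.9977 = 0.0001
H(X) + H(Y) - H(X,Y) = 0.9799 + 0.9978 - 1.9776 = 0.0001

All forms give I(X;Y) = 0.0001 bits. ✓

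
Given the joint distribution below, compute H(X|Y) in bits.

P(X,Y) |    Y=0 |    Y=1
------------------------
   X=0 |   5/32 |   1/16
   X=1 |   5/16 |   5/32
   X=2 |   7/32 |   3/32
1.5151 bits

Using the chain rule: H(X|Y) = H(X,Y) - H(Y)

First, compute H(X,Y) = 2.4111 bits

Marginal P(Y) = (11/16, 5/16)
H(Y) = 0.8960 bits

H(X|Y) = H(X,Y) - H(Y) = 2.4111 - 0.8960 = 1.5151 bits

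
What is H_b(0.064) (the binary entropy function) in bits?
0.3431 bits

The binary entropy function is:
H(p) = -p log(p) - (1-p) log(1-p)

H(0.064) = -0.064 × log_2(0.064) - 0.936 × log_2(0.936)
H(0.064) = 0.3431 bits

Note: Binary entropy is maximized at p=0.5 (H=1 bit) and minimized at p=0 or p=1 (H=0).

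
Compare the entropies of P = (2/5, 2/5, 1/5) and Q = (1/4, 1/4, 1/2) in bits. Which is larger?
P

Computing entropies in bits:
H(P) = 1.5219
H(Q) = 1.5000

Distribution P has higher entropy.

Intuition: The distribution closer to uniform (more spread out) has higher entropy.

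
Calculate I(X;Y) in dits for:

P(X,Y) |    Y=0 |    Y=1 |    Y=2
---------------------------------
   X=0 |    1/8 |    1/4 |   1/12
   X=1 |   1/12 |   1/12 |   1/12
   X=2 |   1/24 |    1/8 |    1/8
0.0174 dits

Mutual information: I(X;Y) = H(X) + H(Y) - H(X,Y)

Marginals:
P(X) = (11/24, 1/4, 7/24), H(X) = 0.4619 dits
P(Y) = (1/4, 11/24, 7/24), H(Y) = 0.4619 dits

Joint entropy: H(X,Y) = 0.9064 dits

I(X;Y) = 0.4619 + 0.4619 - 0.9064 = 0.0174 dits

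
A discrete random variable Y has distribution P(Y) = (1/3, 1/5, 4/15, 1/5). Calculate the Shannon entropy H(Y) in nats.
1.3624 nats

Shannon entropy is H(X) = -Σ p(x) log p(x).

For P = (1/3, 1/5, 4/15, 1/5):
H = -1/3 × log_e(1/3) -1/5 × log_e(1/5) -4/15 × log_e(4/15) -1/5 × log_e(1/5)
H = 1.3624 nats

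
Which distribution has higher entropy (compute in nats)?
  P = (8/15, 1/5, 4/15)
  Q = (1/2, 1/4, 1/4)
Q

Computing entropies in nats:
H(P) = 1.0096
H(Q) = 1.0397

Distribution Q has higher entropy.

Intuition: The distribution closer to uniform (more spread out) has higher entropy.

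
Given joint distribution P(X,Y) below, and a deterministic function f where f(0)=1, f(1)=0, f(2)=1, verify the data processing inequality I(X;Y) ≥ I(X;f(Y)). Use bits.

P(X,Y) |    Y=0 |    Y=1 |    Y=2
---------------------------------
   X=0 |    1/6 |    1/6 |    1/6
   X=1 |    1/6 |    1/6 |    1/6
I(X;Y) = 0.0000, I(X;f(Y)) = 0.0000, inequality holds: 0.0000 ≥ 0.0000

Data Processing Inequality: For any Markov chain X → Y → Z, we have I(X;Y) ≥ I(X;Z).

Here Z = f(Y) is a deterministic function of Y, forming X → Y → Z.

Original I(X;Y) = 0.0000 bits

After applying f:
P(X,Z) where Z=f(Y):
- P(X,Z=0) = P(X,Y=1)
- P(X,Z=1) = P(X,Y=0) + P(X,Y=2)

I(X;Z) = I(X;f(Y)) = 0.0000 bits

Verification: 0.0000 ≥ 0.0000 ✓

Information cannot be created by processing; the function f can only lose information about X.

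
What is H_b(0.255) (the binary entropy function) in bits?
0.8191 bits

The binary entropy function is:
H(p) = -p log(p) - (1-p) log(1-p)

H(0.255) = -0.255 × log_2(0.255) - 0.745 × log_2(0.745)
H(0.255) = 0.8191 bits

Note: Binary entropy is maximized at p=0.5 (H=1 bit) and minimized at p=0 or p=1 (H=0).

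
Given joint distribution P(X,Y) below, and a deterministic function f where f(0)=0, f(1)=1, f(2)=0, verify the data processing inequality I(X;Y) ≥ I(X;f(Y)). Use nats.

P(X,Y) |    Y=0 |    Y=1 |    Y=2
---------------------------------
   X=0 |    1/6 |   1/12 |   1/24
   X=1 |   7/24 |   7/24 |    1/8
I(X;Y) = 0.0108, I(X;f(Y)) = 0.0072, inequality holds: 0.0108 ≥ 0.0072

Data Processing Inequality: For any Markov chain X → Y → Z, we have I(X;Y) ≥ I(X;Z).

Here Z = f(Y) is a deterministic function of Y, forming X → Y → Z.

Original I(X;Y) = 0.0108 nats

After applying f:
P(X,Z) where Z=f(Y):
- P(X,Z=0) = P(X,Y=0) + P(X,Y=2)
- P(X,Z=1) = P(X,Y=1)

I(X;Z) = I(X;f(Y)) = 0.0072 nats

Verification: 0.0108 ≥ 0.0072 ✓

Information cannot be created by processing; the function f can only lose information about X.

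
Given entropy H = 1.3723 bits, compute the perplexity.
2.5888

Perplexity is 2^H (or exp(H) for natural log).

H = 1.3723 bits
Perplexity = 2^1.3723 = 2.5888

Interpretation: The model's uncertainty is equivalent to choosing uniformly among 2.6 options.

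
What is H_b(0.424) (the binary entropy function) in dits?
0.2960 dits

The binary entropy function is:
H(p) = -p log(p) - (1-p) log(1-p)

H(0.424) = -0.424 × log_10(0.424) - 0.576 × log_10(0.576)
H(0.424) = 0.2960 dits

Note: Binary entropy is maximized at p=0.5 (H=1 bit) and minimized at p=0 or p=1 (H=0).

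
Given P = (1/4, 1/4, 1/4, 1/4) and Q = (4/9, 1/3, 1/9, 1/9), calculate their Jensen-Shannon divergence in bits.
0.0638 bits

Jensen-Shannon divergence is:
JSD(P||Q) = 0.5 × D_KL(P||M) + 0.5 × D_KL(Q||M)
where M = 0.5 × (P + Q) is the mixture distribution.

M = 0.5 × (1/4, 1/4, 1/4, 1/4) + 0.5 × (4/9, 1/3, 1/9, 1/9) = (0.347222, 7/24, 0.180556, 0.180556)

D_KL(P||M) = 0.0607 bits
D_KL(Q||M) = 0.0668 bits

JSD(P||Q) = 0.5 × 0.0607 + 0.5 × 0.0668 = 0.0638 bits

Unlike KL divergence, JSD is symmetric and bounded: 0 ≤ JSD ≤ log(2).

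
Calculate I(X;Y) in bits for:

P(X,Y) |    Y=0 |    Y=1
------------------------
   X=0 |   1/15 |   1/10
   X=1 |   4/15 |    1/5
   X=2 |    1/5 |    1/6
0.0107 bits

Mutual information: I(X;Y) = H(X) + H(Y) - H(X,Y)

Marginals:
P(X) = (1/6, 7/15, 11/30), H(X) = 1.4747 bits
P(Y) = (8/15, 7/15), H(Y) = 0.9968 bits

Joint entropy: H(X,Y) = 2.4608 bits

I(X;Y) = 1.4747 + 0.9968 - 2.4608 = 0.0107 bits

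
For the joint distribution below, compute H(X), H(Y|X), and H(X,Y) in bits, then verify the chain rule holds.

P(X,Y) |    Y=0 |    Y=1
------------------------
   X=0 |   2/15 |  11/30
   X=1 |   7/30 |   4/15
H(X,Y) = 1.9167, H(X) = 1.0000, H(Y|X) = 0.9167 (all in bits)

Chain rule: H(X,Y) = H(X) + H(Y|X)

Left side — joint entropy directly:
H(X,Y) = -Σ p(x,y) log p(x,y) = 1.9167 bits

Right side — compute H(Y|X) from the conditional distributions:
P(X) = (1/2, 1/2), so H(X) = 1.0000 bits
H(Y|X) = Σ_x P(X=x) · H(Y|X=x):
  P(Y|X=0) = (4/15, 11/15), H(Y|X=0) = 0.8366, weight P(X=0) = 1/2
  P(Y|X=1) = (7/15, 8/15), H(Y|X=1) = 0.9968, weight P(X=1) = 1/2
H(Y|X) = 0.9167 bits

H(X) + H(Y|X) = 1.0000 + 0.9167 = 1.9167 bits

Both sides equal 1.9167 bits. ✓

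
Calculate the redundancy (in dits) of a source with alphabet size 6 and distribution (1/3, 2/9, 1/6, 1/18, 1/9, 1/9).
0.0625 dits

Redundancy measures how far a source is from maximum entropy:
R = H_max - H(X)

Maximum entropy for 6 symbols: H_max = log_10(6) = 0.7782 dits
Actual entropy: H(X) = 0.7157 dits
Redundancy: R = 0.7782 - 0.7157 = 0.0625 dits

This redundancy represents potential for compression: the source could be compressed by 0.0625 dits per symbol.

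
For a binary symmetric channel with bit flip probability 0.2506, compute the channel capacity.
0.1878 bits

For a binary symmetric channel (BSC) with error probability p:
Capacity C = 1 - H(p) bits per symbol

where H(p) = -p log₂(p) - (1-p) log₂(1-p) is the binary entropy function.

H(0.2506) = 0.8122 bits
C = 1 - 0.8122 = 0.1878 bits per symbol

This means we can reliably transmit up to 0.1878 bits of information per channel use.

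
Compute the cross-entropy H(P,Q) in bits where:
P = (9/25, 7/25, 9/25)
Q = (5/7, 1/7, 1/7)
1.9715 bits

Cross-entropy: H(P,Q) = -Σ p(x) log q(x)

Alternatively: H(P,Q) = H(P) + D_KL(P||Q)
H(P) = 1.5755 bits
D_KL(P||Q) = 0.3960 bits

H(P,Q) = 1.5755 + 0.3960 = 1.9715 bits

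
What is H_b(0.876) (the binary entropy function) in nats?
0.3748 nats

The binary entropy function is:
H(p) = -p log(p) - (1-p) log(1-p)

H(0.876) = -0.876 × log_e(0.876) - 0.124 × log_e(0.124)
H(0.876) = 0.3748 nats

Note: Binary entropy is maximized at p=0.5 (H=1 bit) and minimized at p=0 or p=1 (H=0).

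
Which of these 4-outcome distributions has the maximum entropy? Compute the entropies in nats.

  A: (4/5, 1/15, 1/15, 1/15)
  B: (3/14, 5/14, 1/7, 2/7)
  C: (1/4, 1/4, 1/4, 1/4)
C

For a discrete distribution over n outcomes, entropy is maximized by the uniform distribution.

Computing entropies:
H(A) = 0.7201 nats
H(B) = 1.3337 nats
H(C) = 1.3863 nats

The uniform distribution (where all probabilities equal 1/4) achieves the maximum entropy of log_e(4) = 1.3863 nats.

Distribution C has the highest entropy.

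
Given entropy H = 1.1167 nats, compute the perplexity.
3.0548

Perplexity is e^H (or exp(H) for natural log).

H = 1.1167 nats
Perplexity = e^1.1167 = 3.0548

Interpretation: The model's uncertainty is equivalent to choosing uniformly among 3.1 options.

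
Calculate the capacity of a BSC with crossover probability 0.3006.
0.1180 bits

For a binary symmetric channel (BSC) with error probability p:
Capacity C = 1 - H(p) bits per symbol

where H(p) = -p log₂(p) - (1-p) log₂(1-p) is the binary entropy function.

H(0.3006) = 0.8820 bits
C = 1 - 0.8820 = 0.1180 bits per symbol

This means we can reliably transmit up to 0.1180 bits of information per channel use.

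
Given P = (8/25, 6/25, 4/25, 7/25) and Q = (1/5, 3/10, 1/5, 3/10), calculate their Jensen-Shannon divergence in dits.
0.0043 dits

Jensen-Shannon divergence is:
JSD(P||Q) = 0.5 × D_KL(P||M) + 0.5 × D_KL(Q||M)
where M = 0.5 × (P + Q) is the mixture distribution.

M = 0.5 × (8/25, 6/25, 4/25, 7/25) + 0.5 × (1/5, 3/10, 1/5, 3/10) = (0.26, 0.27, 0.18, 0.29)

D_KL(P||M) = 0.0041 dits
D_KL(Q||M) = 0.0045 dits

JSD(P||Q) = 0.5 × 0.0041 + 0.5 × 0.0045 = 0.0043 dits

Unlike KL divergence, JSD is symmetric and bounded: 0 ≤ JSD ≤ log(2).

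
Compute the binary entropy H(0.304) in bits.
0.8861 bits

The binary entropy function is:
H(p) = -p log(p) - (1-p) log(1-p)

H(0.304) = -0.304 × log_2(0.304) - 0.696 × log_2(0.696)
H(0.304) = 0.8861 bits

Note: Binary entropy is maximized at p=0.5 (H=1 bit) and minimized at p=0 or p=1 (H=0).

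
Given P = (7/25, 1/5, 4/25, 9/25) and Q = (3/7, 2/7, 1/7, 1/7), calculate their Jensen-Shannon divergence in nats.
0.0361 nats

Jensen-Shannon divergence is:
JSD(P||Q) = 0.5 × D_KL(P||M) + 0.5 × D_KL(Q||M)
where M = 0.5 × (P + Q) is the mixture distribution.

M = 0.5 × (7/25, 1/5, 4/25, 9/25) + 0.5 × (3/7, 2/7, 1/7, 1/7) = (0.354286, 0.242857, 0.151429, 0.251429)

D_KL(P||M) = 0.0333 nats
D_KL(Q||M) = 0.0389 nats

JSD(P||Q) = 0.5 × 0.0333 + 0.5 × 0.0389 = 0.0361 nats

Unlike KL divergence, JSD is symmetric and bounded: 0 ≤ JSD ≤ log(2).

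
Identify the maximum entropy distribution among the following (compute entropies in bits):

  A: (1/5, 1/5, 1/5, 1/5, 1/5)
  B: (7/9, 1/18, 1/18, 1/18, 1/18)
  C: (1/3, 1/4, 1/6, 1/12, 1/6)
A

For a discrete distribution over n outcomes, entropy is maximized by the uniform distribution.

Computing entropies:
H(A) = 2.3219 bits
H(B) = 1.2086 bits
H(C) = 2.1887 bits

The uniform distribution (where all probabilities equal 1/5) achieves the maximum entropy of log_2(5) = 2.3219 bits.

Distribution A has the highest entropy.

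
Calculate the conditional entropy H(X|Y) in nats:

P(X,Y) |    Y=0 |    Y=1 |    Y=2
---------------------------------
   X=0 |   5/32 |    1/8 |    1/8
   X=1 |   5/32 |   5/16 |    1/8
0.6516 nats

Using the chain rule: H(X|Y) = H(X,Y) - H(Y)

First, compute H(X,Y) = 1.7234 nats

Marginal P(Y) = (5/16, 7/16, 1/4)
H(Y) = 1.0717 nats

H(X|Y) = H(X,Y) - H(Y) = 1.7234 - 1.0717 = 0.6516 nats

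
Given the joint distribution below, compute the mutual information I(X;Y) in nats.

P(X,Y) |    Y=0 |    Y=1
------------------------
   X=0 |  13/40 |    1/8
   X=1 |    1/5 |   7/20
0.0655 nats

Mutual information: I(X;Y) = H(X) + H(Y) - H(X,Y)

Marginals:
P(X) = (9/20, 11/20), H(X) = 0.6881 nats
P(Y) = (21/40, 19/40), H(Y) = 0.6919 nats

Joint entropy: H(X,Y) = 1.3145 nats

I(X;Y) = 0.6881 + 0.6919 - 1.3145 = 0.0655 nats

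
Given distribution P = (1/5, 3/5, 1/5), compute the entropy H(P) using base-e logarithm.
0.9503 nats

Shannon entropy is H(X) = -Σ p(x) log p(x).

For P = (1/5, 3/5, 1/5):
H = -1/5 × log_e(1/5) -3/5 × log_e(3/5) -1/5 × log_e(1/5)
H = 0.9503 nats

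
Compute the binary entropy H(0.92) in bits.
0.4022 bits

The binary entropy function is:
H(p) = -p log(p) - (1-p) log(1-p)

H(0.92) = -0.92 × log_2(0.92) - 0.08 × log_2(0.08)
H(0.92) = 0.4022 bits

Note: Binary entropy is maximized at p=0.5 (H=1 bit) and minimized at p=0 or p=1 (H=0).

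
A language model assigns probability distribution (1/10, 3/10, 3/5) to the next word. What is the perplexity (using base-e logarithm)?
2.4546

Perplexity is e^H (or exp(H) for natural log).

First, H = -Σ p log p = 0.8979 nats
Perplexity = e^0.8979 = 2.4546

Interpretation: The model's uncertainty is equivalent to choosing uniformly among 2.5 options.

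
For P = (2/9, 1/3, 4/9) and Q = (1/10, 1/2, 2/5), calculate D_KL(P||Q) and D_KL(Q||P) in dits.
D_KL(P||Q) = 0.0387, D_KL(Q||P) = 0.0351

KL divergence is not symmetric: D_KL(P||Q) ≠ D_KL(Q||P) in general.

D_KL(P||Q) = 0.0387 dits
D_KL(Q||P) = 0.0351 dits

No, they are not equal!

This asymmetry is why KL divergence is not a true distance metric.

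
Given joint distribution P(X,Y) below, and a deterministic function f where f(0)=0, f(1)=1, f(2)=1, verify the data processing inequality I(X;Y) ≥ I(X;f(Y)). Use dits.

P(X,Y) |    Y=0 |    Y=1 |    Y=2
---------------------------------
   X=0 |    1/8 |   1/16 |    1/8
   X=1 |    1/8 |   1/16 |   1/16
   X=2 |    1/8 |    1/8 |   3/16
I(X;Y) = 0.0089, I(X;f(Y)) = 0.0070, inequality holds: 0.0089 ≥ 0.0070

Data Processing Inequality: For any Markov chain X → Y → Z, we have I(X;Y) ≥ I(X;Z).

Here Z = f(Y) is a deterministic function of Y, forming X → Y → Z.

Original I(X;Y) = 0.0089 dits

After applying f:
P(X,Z) where Z=f(Y):
- P(X,Z=0) = P(X,Y=0)
- P(X,Z=1) = P(X,Y=1) + P(X,Y=2)

I(X;Z) = I(X;f(Y)) = 0.0070 dits

Verification: 0.0089 ≥ 0.0070 ✓

Information cannot be created by processing; the function f can only lose information about X.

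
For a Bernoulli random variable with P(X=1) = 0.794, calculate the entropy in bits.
0.7338 bits

The binary entropy function is:
H(p) = -p log(p) - (1-p) log(1-p)

H(0.794) = -0.794 × log_2(0.794) - 0.206 × log_2(0.206)
H(0.794) = 0.7338 bits

Note: Binary entropy is maximized at p=0.5 (H=1 bit) and minimized at p=0 or p=1 (H=0).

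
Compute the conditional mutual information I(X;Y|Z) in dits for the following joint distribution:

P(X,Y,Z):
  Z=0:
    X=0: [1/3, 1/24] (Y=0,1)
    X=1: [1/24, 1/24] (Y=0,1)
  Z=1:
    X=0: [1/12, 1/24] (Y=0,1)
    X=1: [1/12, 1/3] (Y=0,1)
0.0326 dits

Conditional mutual information: I(X;Y|Z) = H(X|Z) + H(Y|Z) - H(X,Y|Z)

H(Z) = 0.2995
H(X,Z) = 0.5210 → H(X|Z) = 0.2215
H(Y,Z) = 0.5391 → H(Y|Z) = 0.2396
H(X,Y,Z) = 0.7280 → H(X,Y|Z) = 0.4285

I(X;Y|Z) = 0.2215 + 0.2396 - 0.4285 = 0.0326 dits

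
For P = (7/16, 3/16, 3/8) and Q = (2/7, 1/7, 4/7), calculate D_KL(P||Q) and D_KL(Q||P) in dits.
D_KL(P||Q) = 0.0345, D_KL(Q||P) = 0.0348

KL divergence is not symmetric: D_KL(P||Q) ≠ D_KL(Q||P) in general.

D_KL(P||Q) = 0.0345 dits
D_KL(Q||P) = 0.0348 dits

No, they are not equal!

This asymmetry is why KL divergence is not a true distance metric.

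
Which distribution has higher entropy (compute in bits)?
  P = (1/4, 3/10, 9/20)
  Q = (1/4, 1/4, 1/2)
P

Computing entropies in bits:
H(P) = 1.5395
H(Q) = 1.5000

Distribution P has higher entropy.

Intuition: The distribution closer to uniform (more spread out) has higher entropy.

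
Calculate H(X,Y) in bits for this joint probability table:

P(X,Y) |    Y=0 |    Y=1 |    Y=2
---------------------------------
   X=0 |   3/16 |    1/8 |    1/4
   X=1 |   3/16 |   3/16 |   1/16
2.4835 bits

Joint entropy is H(X,Y) = -Σ_{x,y} p(x,y) log p(x,y).

Summing over all non-zero entries:
H(X,Y) = -[3/16·log_2(3/16) + 1/8·log_2(1/8) + 1/4·log_2(1/4) + 3/16·log_2(3/16) + 3/16·log_2(3/16) + 1/16·log_2(1/16)]
H(X,Y) = 2.4835 bits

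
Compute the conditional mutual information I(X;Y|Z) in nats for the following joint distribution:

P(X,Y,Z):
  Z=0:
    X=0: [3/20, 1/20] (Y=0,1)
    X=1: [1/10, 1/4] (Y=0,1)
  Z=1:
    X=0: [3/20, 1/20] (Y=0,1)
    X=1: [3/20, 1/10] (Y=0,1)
0.0628 nats

Conditional mutual information: I(X;Y|Z) = H(X|Z) + H(Y|Z) - H(X,Y|Z)

H(Z) = 0.6881
H(X,Z) = 1.3578 → H(X|Z) = 0.6696
H(Y,Z) = 1.3535 → H(Y|Z) = 0.6654
H(X,Y,Z) = 1.9604 → H(X,Y|Z) = 1.2722

I(X;Y|Z) = 0.6696 + 0.6654 - 1.2722 = 0.0628 nats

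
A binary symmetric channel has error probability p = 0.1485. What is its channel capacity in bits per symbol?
0.3939 bits

For a binary symmetric channel (BSC) with error probability p:
Capacity C = 1 - H(p) bits per symbol

where H(p) = -p log₂(p) - (1-p) log₂(1-p) is the binary entropy function.

H(0.1485) = 0.6061 bits
C = 1 - 0.6061 = 0.3939 bits per symbol

This means we can reliably transmit up to 0.3939 bits of information per channel use.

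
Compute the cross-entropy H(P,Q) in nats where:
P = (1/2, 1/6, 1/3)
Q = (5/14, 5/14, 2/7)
1.1040 nats

Cross-entropy: H(P,Q) = -Σ p(x) log q(x)

Alternatively: H(P,Q) = H(P) + D_KL(P||Q)
H(P) = 1.0114 nats
D_KL(P||Q) = 0.0926 nats

H(P,Q) = 1.0114 + 0.0926 = 1.1040 nats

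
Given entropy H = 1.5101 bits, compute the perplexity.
2.8483

Perplexity is 2^H (or exp(H) for natural log).

H = 1.5101 bits
Perplexity = 2^1.5101 = 2.8483

Interpretation: The model's uncertainty is equivalent to choosing uniformly among 2.8 options.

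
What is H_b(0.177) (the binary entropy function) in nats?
0.4668 nats

The binary entropy function is:
H(p) = -p log(p) - (1-p) log(1-p)

H(0.177) = -0.177 × log_e(0.177) - 0.823 × log_e(0.823)
H(0.177) = 0.4668 nats

Note: Binary entropy is maximized at p=0.5 (H=1 bit) and minimized at p=0 or p=1 (H=0).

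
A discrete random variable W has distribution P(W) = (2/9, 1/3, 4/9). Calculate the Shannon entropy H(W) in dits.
0.4607 dits

Shannon entropy is H(X) = -Σ p(x) log p(x).

For P = (2/9, 1/3, 4/9):
H = -2/9 × log_10(2/9) -1/3 × log_10(1/3) -4/9 × log_10(4/9)
H = 0.4607 dits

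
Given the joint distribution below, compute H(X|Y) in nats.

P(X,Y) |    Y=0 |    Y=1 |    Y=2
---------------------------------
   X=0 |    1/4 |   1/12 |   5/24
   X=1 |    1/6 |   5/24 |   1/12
0.6294 nats

Using the chain rule: H(X|Y) = H(X,Y) - H(Y)

First, compute H(X,Y) = 1.7129 nats

Marginal P(Y) = (5/12, 7/24, 7/24)
H(Y) = 1.0835 nats

H(X|Y) = H(X,Y) - H(Y) = 1.7129 - 1.0835 = 0.6294 nats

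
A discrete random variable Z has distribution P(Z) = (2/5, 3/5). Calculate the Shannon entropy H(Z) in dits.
0.2923 dits

Shannon entropy is H(X) = -Σ p(x) log p(x).

For P = (2/5, 3/5):
H = -2/5 × log_10(2/5) -3/5 × log_10(3/5)
H = 0.2923 dits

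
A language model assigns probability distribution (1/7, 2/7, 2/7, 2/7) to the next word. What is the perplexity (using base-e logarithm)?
3.8643

Perplexity is e^H (or exp(H) for natural log).

First, H = -Σ p log p = 1.3518 nats
Perplexity = e^1.3518 = 3.8643

Interpretation: The model's uncertainty is equivalent to choosing uniformly among 3.9 options.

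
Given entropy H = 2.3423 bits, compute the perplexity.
5.0711

Perplexity is 2^H (or exp(H) for natural log).

H = 2.3423 bits
Perplexity = 2^2.3423 = 5.0711

Interpretation: The model's uncertainty is equivalent to choosing uniformly among 5.1 options.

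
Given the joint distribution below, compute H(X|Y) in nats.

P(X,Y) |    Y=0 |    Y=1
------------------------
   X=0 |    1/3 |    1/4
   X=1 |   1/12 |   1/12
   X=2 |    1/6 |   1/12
0.9534 nats

Using the chain rule: H(X|Y) = H(X,Y) - H(Y)

First, compute H(X,Y) = 1.6326 nats

Marginal P(Y) = (7/12, 5/12)
H(Y) = 0.6792 nats

H(X|Y) = H(X,Y) - H(Y) = 1.6326 - 0.6792 = 0.9534 nats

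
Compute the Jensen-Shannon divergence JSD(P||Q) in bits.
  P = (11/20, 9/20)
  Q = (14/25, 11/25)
0.0001 bits

Jensen-Shannon divergence is:
JSD(P||Q) = 0.5 × D_KL(P||M) + 0.5 × D_KL(Q||M)
where M = 0.5 × (P + Q) is the mixture distribution.

M = 0.5 × (11/20, 9/20) + 0.5 × (14/25, 11/25) = (0.555, 0.445)

D_KL(P||M) = 0.0001 bits
D_KL(Q||M) = 0.0001 bits

JSD(P||Q) = 0.5 × 0.0001 + 0.5 × 0.0001 = 0.0001 bits

Unlike KL divergence, JSD is symmetric and bounded: 0 ≤ JSD ≤ log(2).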